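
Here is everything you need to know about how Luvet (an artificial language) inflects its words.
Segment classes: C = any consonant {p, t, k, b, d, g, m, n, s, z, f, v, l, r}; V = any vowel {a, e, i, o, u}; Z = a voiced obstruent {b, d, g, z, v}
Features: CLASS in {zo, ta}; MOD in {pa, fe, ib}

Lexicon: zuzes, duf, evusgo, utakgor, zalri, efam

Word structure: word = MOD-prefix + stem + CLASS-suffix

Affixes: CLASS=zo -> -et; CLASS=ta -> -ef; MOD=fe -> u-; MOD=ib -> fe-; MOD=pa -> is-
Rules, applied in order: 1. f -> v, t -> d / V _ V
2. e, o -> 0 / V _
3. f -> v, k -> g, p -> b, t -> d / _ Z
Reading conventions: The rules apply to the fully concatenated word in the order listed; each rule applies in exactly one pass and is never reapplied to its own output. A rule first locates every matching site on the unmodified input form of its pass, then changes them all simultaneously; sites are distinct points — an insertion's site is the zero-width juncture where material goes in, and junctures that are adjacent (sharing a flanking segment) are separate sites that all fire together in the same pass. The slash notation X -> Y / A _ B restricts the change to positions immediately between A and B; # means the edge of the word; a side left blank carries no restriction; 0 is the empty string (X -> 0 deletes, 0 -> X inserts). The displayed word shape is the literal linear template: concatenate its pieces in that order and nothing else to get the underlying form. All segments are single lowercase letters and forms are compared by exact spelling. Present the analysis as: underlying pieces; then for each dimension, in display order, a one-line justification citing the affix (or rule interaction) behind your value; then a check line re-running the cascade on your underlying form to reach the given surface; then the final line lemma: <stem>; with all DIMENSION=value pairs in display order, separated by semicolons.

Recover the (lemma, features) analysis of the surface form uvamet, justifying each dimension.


underlying: u-efam-et
CLASS=zo - signalled by the affix -et
MOD=fe - signalled by the affix u-
check: uefamet -> uevamet -> uvamet -> uvamet
lemma: efam; CLASS=zo; MOD=fe


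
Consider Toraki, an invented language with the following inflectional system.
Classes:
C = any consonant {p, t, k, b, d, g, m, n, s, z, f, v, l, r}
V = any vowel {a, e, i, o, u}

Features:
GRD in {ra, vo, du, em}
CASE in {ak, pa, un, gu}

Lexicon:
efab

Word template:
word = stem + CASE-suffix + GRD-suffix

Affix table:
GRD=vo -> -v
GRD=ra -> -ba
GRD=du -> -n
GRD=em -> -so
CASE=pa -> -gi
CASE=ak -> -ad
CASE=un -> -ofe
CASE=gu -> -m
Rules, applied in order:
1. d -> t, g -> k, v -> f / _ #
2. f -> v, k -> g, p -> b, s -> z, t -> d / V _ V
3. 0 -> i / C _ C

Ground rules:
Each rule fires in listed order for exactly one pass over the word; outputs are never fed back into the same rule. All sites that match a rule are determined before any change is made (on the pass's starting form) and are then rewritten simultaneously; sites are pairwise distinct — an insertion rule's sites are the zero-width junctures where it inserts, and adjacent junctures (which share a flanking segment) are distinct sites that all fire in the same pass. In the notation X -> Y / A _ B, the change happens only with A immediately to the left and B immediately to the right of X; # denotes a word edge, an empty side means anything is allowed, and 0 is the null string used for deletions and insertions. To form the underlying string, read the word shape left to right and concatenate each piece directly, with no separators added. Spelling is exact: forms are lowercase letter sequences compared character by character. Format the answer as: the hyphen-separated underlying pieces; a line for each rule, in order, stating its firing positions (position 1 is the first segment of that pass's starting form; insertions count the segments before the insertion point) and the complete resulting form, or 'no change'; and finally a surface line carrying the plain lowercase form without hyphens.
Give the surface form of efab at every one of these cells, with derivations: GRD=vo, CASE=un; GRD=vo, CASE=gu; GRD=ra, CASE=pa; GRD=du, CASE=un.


cell GRD=vo, CASE=un:
underlying: efab-ofe-v
1. d -> t, g -> k, v -> f / _ #: fires at position(s) 8: efabofef
2. f -> v, k -> g, p -> b, s -> z, t -> d / V _ V: fires at position(s) 2, 6: evabovef
3. 0 -> i / C _ C: no change
surface: evabovef

cell GRD=vo, CASE=gu:
underlying: efab-m-v
1. d -> t, g -> k, v -> f / _ #: fires at position(s) 6: efabmf
2. f -> v, k -> g, p -> b, s -> z, t -> d / V _ V: fires at position(s) 2: evabmf
3. 0 -> i / C _ C: inserts after position(s) 4, 5: evabimif
surface: evabimif

cell GRD=ra, CASE=pa:
underlying: efab-gi-ba
1. d -> t, g -> k, v -> f / _ #: no change
2. f -> v, k -> g, p -> b, s -> z, t -> d / V _ V: fires at position(s) 2: evabgiba
3. 0 -> i / C _ C: inserts after position(s) 4: evabigiba
surface: evabigiba

cell GRD=du, CASE=un:
underlying: efab-ofe-n
1. d -> t, g -> k, v -> f / _ #: no change
2. f -> v, k -> g, p -> b, s -> z, t -> d / V _ V: fires at position(s) 2, 6: evaboven
3. 0 -> i / C _ C: no change
surface: evaboven


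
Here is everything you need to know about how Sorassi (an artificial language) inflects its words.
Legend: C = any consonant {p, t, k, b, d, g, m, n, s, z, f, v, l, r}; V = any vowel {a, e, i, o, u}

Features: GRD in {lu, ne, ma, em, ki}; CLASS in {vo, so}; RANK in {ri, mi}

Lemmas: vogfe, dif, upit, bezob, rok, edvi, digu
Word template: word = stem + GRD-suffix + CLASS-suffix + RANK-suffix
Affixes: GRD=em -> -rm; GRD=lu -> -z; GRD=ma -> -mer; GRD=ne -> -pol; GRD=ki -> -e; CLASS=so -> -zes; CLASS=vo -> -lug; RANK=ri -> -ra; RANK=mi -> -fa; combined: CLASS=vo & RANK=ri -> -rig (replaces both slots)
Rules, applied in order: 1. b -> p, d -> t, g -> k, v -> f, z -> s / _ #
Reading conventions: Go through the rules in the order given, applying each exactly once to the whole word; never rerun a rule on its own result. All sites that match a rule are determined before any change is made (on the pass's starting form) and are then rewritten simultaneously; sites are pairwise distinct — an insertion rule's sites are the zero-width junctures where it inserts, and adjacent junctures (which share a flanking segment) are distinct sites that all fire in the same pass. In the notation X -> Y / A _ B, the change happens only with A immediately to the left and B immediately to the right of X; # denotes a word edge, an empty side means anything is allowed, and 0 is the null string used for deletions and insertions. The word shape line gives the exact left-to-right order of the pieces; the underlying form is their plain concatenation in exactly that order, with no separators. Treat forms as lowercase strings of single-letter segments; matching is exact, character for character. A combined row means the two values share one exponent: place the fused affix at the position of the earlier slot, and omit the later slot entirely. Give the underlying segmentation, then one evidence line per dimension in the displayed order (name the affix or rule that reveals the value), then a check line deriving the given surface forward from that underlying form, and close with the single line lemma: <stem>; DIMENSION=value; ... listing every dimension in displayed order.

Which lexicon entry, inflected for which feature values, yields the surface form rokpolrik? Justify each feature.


underlying: rok-pol-rig
GRD=ne - signalled by the affix -pol
CLASS=vo - signalled by the combined affix row
RANK=ri - signalled by the combined affix row
check: rokpolrig -> rokpolrik
lemma: rok; GRD=ne; CLASS=vo; RANK=ri


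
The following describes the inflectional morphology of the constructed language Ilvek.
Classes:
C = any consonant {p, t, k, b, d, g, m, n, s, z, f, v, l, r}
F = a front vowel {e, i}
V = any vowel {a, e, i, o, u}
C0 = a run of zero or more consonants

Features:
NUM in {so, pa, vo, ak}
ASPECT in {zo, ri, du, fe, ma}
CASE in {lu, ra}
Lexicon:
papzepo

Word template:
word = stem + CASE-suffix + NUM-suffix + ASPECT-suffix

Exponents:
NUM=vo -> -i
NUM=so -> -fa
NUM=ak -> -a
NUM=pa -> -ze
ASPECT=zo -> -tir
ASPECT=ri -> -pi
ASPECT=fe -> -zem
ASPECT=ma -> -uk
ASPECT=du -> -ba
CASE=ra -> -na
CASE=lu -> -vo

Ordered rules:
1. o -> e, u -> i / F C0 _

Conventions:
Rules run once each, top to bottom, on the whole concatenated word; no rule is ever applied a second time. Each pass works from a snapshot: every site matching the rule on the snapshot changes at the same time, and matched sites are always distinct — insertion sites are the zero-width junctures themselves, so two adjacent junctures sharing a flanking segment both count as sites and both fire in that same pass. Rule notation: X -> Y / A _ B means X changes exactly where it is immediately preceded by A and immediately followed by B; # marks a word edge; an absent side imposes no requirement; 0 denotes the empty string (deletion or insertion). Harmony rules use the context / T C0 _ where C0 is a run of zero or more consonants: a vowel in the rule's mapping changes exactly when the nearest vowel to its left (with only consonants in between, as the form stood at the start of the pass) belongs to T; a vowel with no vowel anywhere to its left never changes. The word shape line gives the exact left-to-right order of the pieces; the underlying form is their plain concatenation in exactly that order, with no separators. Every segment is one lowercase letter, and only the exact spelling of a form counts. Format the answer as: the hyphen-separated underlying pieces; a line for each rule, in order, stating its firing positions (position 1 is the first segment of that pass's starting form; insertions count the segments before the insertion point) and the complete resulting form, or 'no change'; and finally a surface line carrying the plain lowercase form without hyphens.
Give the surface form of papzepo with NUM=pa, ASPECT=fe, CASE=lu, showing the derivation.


underlying: papzepo-vo-ze-zem
1. o -> e, u -> i / F C0 _: fires at position(s) 7: papzepevozezem
surface: papzepevozezem


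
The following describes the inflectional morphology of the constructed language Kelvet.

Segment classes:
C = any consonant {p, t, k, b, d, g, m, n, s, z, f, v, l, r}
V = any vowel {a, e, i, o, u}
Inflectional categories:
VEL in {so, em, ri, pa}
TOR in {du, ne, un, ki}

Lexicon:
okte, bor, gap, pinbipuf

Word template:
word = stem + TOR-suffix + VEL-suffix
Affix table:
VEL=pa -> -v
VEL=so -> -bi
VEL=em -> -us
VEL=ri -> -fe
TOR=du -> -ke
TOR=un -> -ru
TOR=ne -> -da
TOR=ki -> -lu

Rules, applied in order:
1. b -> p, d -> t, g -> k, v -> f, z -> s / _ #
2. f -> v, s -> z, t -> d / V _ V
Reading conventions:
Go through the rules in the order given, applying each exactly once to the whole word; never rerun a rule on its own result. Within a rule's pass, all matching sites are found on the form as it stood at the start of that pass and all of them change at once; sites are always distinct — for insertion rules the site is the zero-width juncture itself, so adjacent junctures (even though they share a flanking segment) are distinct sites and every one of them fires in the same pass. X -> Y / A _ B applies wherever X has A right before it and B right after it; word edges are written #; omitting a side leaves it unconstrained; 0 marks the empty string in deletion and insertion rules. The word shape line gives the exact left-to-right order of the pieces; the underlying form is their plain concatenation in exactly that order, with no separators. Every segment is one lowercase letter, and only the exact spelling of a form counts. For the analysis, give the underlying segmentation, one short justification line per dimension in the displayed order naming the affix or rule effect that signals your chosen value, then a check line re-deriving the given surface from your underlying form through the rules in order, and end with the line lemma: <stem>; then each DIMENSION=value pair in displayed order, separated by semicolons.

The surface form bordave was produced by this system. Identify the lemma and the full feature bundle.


underlying: bor-da-fe
VEL=ri - signalled by the affix -fe
TOR=ne - signalled by the affix -da
check: bordafe -> bordafe -> bordave
lemma: bor; VEL=ri; TOR=ne


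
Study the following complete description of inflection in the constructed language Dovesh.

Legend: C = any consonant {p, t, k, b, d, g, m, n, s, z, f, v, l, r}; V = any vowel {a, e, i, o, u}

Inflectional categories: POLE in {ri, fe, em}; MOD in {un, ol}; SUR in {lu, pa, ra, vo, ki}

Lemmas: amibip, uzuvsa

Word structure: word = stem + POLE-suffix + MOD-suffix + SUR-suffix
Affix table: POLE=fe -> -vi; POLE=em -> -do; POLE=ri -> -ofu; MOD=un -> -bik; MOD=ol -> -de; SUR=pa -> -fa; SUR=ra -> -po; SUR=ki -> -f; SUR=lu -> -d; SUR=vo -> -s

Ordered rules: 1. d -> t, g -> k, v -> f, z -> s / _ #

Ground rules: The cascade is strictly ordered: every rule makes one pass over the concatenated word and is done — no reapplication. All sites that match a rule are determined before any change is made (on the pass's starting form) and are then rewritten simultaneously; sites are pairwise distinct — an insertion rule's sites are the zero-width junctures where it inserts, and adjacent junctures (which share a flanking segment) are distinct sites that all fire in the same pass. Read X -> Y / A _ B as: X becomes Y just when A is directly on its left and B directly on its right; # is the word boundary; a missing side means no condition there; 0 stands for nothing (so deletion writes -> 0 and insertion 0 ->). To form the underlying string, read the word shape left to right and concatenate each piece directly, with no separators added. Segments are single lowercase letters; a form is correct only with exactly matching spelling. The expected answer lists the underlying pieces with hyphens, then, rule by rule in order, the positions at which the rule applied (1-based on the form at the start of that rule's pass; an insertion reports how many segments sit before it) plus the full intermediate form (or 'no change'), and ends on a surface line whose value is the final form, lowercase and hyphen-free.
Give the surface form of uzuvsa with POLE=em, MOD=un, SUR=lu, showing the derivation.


underlying: uzuvsa-do-bik-d
1. d -> t, g -> k, v -> f, z -> s / _ #: fires at position(s) 12: uzuvsadobikt
surface: uzuvsadobikt


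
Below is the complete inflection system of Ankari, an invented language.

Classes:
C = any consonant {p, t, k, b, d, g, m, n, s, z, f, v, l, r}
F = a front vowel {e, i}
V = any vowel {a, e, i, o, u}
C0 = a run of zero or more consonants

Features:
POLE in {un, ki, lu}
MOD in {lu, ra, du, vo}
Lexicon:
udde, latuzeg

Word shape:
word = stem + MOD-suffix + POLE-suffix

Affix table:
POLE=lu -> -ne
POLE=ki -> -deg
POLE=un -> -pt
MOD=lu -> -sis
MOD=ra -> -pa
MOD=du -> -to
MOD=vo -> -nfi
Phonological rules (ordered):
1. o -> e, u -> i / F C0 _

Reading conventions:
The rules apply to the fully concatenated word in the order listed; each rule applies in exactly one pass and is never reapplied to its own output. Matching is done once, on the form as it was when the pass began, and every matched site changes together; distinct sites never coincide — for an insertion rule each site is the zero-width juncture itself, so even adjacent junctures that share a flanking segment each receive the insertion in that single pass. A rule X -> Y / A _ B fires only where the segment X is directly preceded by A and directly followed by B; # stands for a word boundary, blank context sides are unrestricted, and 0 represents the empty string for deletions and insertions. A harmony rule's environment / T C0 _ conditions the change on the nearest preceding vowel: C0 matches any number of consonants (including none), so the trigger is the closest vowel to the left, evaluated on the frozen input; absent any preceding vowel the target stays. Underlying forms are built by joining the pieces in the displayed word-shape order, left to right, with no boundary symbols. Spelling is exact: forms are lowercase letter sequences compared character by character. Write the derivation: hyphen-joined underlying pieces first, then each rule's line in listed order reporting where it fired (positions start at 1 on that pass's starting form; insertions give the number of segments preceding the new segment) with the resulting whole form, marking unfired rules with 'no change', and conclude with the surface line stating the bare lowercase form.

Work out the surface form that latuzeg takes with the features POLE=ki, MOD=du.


underlying: latuzeg-to-deg
1. o -> e, u -> i / F C0 _: fires at position(s) 9: latuzegtedeg
surface: latuzegtedeg


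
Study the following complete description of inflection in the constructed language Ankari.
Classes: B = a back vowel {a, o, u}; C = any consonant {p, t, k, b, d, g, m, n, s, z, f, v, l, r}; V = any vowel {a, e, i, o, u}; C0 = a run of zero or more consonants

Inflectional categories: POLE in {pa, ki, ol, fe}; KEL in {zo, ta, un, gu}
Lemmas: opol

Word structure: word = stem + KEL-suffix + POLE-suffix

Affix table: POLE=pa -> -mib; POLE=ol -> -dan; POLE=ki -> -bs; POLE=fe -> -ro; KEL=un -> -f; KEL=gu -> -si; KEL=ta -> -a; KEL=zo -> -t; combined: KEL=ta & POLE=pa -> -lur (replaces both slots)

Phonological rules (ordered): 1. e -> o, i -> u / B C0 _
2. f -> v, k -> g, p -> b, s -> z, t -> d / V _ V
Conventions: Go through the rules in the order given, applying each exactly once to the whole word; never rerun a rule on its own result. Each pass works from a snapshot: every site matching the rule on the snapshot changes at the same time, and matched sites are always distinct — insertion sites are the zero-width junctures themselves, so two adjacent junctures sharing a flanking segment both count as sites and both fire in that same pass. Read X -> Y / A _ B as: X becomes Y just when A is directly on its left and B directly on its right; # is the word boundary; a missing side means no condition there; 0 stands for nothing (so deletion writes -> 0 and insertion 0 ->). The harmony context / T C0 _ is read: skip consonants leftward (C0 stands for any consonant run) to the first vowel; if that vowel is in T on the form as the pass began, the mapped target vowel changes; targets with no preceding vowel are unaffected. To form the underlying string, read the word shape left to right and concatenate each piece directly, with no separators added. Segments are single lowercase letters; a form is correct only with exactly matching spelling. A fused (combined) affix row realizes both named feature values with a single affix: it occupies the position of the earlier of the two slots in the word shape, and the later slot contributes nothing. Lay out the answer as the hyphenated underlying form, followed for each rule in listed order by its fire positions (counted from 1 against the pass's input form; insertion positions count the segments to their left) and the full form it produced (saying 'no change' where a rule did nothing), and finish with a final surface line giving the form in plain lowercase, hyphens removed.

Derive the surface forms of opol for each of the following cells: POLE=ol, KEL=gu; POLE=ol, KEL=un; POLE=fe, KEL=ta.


cell POLE=ol, KEL=gu:
underlying: opol-si-dan
1. e -> o, i -> u / B C0 _: fires at position(s) 6: opolsudan
2. f -> v, k -> g, p -> b, s -> z, t -> d / V _ V: fires at position(s) 2: obolsudan
surface: obolsudan

cell POLE=ol, KEL=un:
underlying: opol-f-dan
1. e -> o, i -> u / B C0 _: no change
2. f -> v, k -> g, p -> b, s -> z, t -> d / V _ V: fires at position(s) 2: obolfdan
surface: obolfdan

cell POLE=fe, KEL=ta:
underlying: opol-a-ro
1. e -> o, i -> u / B C0 _: no change
2. f -> v, k -> g, p -> b, s -> z, t -> d / V _ V: fires at position(s) 2: obolaro
surface: obolaro


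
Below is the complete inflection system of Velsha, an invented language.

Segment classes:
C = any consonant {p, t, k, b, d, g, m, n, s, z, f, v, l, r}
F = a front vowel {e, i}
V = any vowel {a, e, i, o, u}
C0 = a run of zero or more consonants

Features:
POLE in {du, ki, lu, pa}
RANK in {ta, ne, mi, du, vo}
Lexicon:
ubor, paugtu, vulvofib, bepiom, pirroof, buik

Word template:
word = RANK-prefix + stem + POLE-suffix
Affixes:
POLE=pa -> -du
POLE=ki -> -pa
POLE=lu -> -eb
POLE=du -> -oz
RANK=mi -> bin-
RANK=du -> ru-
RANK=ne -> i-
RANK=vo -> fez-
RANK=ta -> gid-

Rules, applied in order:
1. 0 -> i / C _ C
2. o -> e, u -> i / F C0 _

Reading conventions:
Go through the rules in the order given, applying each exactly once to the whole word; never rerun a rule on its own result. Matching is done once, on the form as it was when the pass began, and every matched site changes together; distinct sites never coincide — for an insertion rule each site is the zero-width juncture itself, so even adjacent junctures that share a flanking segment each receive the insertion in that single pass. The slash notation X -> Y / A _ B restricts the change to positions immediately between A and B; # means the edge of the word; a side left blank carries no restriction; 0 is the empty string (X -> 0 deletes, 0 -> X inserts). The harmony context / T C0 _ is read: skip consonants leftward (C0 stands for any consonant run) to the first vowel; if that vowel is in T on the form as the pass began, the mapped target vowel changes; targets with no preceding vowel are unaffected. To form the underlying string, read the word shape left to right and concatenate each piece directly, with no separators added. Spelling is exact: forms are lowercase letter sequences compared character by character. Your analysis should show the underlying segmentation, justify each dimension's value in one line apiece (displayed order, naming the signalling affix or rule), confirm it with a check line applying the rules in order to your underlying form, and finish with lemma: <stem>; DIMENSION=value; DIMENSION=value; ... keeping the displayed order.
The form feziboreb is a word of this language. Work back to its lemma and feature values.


underlying: fez-ubor-eb
POLE=lu - signalled by the affix -eb
RANK=vo - signalled by the affix fez-
check: fezuboreb -> fezuboreb -> feziboreb
lemma: ubor; POLE=lu; RANK=vo


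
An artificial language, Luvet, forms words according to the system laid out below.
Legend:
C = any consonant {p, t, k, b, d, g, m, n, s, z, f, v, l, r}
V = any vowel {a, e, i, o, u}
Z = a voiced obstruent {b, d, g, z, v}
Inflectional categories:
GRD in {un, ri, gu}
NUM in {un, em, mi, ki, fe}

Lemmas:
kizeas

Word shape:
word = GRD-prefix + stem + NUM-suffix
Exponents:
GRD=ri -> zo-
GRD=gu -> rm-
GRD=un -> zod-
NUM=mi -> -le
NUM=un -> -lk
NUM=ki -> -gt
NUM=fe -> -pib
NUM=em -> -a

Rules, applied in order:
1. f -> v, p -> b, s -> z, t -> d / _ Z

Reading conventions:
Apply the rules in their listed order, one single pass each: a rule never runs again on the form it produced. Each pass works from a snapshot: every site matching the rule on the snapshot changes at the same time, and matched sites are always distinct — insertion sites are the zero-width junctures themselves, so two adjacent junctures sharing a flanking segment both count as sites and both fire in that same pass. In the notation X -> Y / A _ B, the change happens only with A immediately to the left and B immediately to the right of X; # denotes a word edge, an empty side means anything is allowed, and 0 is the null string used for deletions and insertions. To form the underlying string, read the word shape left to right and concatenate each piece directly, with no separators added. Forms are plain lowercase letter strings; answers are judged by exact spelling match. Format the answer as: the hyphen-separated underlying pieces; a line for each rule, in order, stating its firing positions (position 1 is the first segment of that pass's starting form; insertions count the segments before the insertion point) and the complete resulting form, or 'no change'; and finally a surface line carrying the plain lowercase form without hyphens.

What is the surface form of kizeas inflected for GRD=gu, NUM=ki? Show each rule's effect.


underlying: rm-kizeas-gt
1. f -> v, p -> b, s -> z, t -> d / _ Z: fires at position(s) 8: rmkizeazgt
surface: rmkizeazgt


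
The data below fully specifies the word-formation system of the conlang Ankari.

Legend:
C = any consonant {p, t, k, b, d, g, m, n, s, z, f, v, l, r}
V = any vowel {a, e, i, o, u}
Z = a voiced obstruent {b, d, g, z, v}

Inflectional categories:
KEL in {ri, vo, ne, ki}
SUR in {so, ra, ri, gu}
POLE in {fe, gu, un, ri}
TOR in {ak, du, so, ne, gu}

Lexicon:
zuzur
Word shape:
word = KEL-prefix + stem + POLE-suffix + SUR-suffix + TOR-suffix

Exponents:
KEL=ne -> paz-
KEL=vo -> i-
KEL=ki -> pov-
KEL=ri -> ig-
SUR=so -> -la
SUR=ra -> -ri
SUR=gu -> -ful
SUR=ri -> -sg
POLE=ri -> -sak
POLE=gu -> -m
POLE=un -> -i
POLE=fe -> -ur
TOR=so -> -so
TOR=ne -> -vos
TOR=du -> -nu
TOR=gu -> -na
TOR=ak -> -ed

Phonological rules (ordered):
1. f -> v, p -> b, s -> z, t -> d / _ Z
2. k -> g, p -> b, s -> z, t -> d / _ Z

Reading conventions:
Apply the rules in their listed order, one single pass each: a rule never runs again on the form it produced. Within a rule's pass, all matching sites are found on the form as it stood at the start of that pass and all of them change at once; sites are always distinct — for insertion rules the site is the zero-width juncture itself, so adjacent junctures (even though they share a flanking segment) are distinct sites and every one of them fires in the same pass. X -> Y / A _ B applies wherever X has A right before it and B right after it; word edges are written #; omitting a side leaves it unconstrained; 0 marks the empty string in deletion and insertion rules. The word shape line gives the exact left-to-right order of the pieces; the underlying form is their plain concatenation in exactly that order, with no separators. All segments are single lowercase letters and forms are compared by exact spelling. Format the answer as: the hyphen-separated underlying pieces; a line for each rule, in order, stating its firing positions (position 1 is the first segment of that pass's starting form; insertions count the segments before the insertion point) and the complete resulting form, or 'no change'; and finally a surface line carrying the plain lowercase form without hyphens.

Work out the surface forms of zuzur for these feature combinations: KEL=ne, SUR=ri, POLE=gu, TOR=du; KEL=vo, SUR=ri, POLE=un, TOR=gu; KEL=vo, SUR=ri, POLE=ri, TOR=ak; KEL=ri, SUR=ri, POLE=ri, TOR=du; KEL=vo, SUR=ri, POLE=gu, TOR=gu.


cell KEL=ne, SUR=ri, POLE=gu, TOR=du:
underlying: paz-zuzur-m-sg-nu
1. f -> v, p -> b, s -> z, t -> d / _ Z: fires at position(s) 10: pazzuzurmzgnu
2. k -> g, p -> b, s -> z, t -> d / _ Z: no change
surface: pazzuzurmzgnu

cell KEL=vo, SUR=ri, POLE=un, TOR=gu:
underlying: i-zuzur-i-sg-na
1. f -> v, p -> b, s -> z, t -> d / _ Z: fires at position(s) 8: izuzurizgna
2. k -> g, p -> b, s -> z, t -> d / _ Z: no change
surface: izuzurizgna

cell KEL=vo, SUR=ri, POLE=ri, TOR=ak:
underlying: i-zuzur-sak-sg-ed
1. f -> v, p -> b, s -> z, t -> d / _ Z: fires at position(s) 10: izuzursakzged
2. k -> g, p -> b, s -> z, t -> d / _ Z: fires at position(s) 9: izuzursagzged
surface: izuzursagzged

cell KEL=ri, SUR=ri, POLE=ri, TOR=du:
underlying: ig-zuzur-sak-sg-nu
1. f -> v, p -> b, s -> z, t -> d / _ Z: fires at position(s) 11: igzuzursakzgnu
2. k -> g, p -> b, s -> z, t -> d / _ Z: fires at position(s) 10: igzuzursagzgnu
surface: igzuzursagzgnu

cell KEL=vo, SUR=ri, POLE=gu, TOR=gu:
underlying: i-zuzur-m-sg-na
1. f -> v, p -> b, s -> z, t -> d / _ Z: fires at position(s) 8: izuzurmzgna
2. k -> g, p -> b, s -> z, t -> d / _ Z: no change
surface: izuzurmzgna


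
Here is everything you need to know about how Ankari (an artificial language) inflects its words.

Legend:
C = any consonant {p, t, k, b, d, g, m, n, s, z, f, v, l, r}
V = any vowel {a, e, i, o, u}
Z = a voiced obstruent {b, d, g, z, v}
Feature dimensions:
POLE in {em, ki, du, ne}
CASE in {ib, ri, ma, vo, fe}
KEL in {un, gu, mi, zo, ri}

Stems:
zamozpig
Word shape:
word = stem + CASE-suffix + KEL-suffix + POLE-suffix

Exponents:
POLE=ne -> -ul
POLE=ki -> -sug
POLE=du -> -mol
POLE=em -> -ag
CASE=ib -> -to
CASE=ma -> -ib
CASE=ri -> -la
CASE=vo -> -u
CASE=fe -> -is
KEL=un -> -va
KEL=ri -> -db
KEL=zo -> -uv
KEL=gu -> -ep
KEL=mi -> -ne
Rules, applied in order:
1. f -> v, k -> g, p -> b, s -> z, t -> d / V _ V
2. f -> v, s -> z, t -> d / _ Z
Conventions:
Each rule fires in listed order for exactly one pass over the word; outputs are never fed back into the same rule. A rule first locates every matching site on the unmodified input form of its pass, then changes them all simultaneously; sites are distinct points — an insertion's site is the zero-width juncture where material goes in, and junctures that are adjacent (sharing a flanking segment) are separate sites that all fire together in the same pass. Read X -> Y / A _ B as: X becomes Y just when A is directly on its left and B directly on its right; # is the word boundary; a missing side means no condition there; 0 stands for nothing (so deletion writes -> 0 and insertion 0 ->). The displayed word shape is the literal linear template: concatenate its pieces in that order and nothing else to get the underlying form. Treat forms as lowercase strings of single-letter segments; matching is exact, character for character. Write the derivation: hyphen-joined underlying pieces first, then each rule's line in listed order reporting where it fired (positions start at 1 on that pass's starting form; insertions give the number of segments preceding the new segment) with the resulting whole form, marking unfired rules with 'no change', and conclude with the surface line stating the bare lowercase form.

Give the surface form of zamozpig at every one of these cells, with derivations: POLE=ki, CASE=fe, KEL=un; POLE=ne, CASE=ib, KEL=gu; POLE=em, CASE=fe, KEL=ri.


cell POLE=ki, CASE=fe, KEL=un:
underlying: zamozpig-is-va-sug
1. f -> v, k -> g, p -> b, s -> z, t -> d / V _ V: fires at position(s) 13: zamozpigisvazug
2. f -> v, s -> z, t -> d / _ Z: fires at position(s) 10: zamozpigizvazug
surface: zamozpigizvazug

cell POLE=ne, CASE=ib, KEL=gu:
underlying: zamozpig-to-ep-ul
1. f -> v, k -> g, p -> b, s -> z, t -> d / V _ V: fires at position(s) 12: zamozpigtoebul
2. f -> v, s -> z, t -> d / _ Z: no change
surface: zamozpigtoebul

cell POLE=em, CASE=fe, KEL=ri:
underlying: zamozpig-is-db-ag
1. f -> v, k -> g, p -> b, s -> z, t -> d / V _ V: no change
2. f -> v, s -> z, t -> d / _ Z: fires at position(s) 10: zamozpigizdbag
surface: zamozpigizdbag


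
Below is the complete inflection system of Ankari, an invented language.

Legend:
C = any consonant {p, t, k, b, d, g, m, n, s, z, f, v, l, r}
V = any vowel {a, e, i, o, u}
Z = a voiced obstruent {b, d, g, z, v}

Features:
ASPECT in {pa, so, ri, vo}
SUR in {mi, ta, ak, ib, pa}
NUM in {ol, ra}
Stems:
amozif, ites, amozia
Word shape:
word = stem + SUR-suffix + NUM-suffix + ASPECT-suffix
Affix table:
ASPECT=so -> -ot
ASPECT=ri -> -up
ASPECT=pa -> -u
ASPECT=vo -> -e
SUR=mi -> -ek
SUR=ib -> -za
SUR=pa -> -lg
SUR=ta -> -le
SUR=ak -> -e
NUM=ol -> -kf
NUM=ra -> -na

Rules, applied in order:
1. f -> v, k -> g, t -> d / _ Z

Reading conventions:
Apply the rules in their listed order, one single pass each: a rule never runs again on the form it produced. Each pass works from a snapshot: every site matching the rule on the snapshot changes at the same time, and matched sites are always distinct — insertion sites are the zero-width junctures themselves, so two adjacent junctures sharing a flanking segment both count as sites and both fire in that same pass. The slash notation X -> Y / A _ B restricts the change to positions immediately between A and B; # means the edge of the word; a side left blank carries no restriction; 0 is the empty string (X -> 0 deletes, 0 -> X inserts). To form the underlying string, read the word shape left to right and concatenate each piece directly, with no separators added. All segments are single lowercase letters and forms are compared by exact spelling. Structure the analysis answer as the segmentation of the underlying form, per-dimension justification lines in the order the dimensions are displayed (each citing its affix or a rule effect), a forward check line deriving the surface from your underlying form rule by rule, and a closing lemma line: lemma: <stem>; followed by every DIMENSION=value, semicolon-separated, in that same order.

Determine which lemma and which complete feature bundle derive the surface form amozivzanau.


underlying: amozif-za-na-u
ASPECT=pa - signalled by the affix -u
SUR=ib - signalled by the affix -za
NUM=ra - signalled by the affix -na
check: amozifzanau -> amozivzanau
lemma: amozif; ASPECT=pa; SUR=ib; NUM=ra


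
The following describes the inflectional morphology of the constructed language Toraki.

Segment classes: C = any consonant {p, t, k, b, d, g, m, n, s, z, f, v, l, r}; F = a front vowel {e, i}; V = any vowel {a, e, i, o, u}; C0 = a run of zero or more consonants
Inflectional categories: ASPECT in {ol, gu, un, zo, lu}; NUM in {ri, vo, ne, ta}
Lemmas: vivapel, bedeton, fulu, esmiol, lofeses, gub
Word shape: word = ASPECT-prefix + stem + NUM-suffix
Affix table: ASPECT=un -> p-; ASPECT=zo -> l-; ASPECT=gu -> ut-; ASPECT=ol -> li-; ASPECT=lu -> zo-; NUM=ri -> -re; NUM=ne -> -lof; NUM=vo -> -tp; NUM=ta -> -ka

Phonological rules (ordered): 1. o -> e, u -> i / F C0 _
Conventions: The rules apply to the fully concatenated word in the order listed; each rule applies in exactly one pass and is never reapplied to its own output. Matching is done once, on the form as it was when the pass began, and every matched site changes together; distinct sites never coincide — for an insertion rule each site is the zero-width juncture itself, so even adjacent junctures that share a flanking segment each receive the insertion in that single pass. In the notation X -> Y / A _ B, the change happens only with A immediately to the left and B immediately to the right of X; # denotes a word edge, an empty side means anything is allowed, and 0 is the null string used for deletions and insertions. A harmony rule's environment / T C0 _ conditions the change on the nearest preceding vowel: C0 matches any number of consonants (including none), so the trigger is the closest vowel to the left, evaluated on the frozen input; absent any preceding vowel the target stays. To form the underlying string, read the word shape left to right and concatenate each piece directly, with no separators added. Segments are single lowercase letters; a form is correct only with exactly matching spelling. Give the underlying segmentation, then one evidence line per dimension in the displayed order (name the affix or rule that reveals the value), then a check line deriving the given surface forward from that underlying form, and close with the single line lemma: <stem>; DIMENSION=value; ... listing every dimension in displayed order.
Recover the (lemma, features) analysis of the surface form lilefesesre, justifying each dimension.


underlying: li-lofeses-re
ASPECT=ol - signalled by the affix li-
NUM=ri - signalled by the affix -re
check: lilofesesre -> lilefesesre
lemma: lofeses; ASPECT=ol; NUM=ri


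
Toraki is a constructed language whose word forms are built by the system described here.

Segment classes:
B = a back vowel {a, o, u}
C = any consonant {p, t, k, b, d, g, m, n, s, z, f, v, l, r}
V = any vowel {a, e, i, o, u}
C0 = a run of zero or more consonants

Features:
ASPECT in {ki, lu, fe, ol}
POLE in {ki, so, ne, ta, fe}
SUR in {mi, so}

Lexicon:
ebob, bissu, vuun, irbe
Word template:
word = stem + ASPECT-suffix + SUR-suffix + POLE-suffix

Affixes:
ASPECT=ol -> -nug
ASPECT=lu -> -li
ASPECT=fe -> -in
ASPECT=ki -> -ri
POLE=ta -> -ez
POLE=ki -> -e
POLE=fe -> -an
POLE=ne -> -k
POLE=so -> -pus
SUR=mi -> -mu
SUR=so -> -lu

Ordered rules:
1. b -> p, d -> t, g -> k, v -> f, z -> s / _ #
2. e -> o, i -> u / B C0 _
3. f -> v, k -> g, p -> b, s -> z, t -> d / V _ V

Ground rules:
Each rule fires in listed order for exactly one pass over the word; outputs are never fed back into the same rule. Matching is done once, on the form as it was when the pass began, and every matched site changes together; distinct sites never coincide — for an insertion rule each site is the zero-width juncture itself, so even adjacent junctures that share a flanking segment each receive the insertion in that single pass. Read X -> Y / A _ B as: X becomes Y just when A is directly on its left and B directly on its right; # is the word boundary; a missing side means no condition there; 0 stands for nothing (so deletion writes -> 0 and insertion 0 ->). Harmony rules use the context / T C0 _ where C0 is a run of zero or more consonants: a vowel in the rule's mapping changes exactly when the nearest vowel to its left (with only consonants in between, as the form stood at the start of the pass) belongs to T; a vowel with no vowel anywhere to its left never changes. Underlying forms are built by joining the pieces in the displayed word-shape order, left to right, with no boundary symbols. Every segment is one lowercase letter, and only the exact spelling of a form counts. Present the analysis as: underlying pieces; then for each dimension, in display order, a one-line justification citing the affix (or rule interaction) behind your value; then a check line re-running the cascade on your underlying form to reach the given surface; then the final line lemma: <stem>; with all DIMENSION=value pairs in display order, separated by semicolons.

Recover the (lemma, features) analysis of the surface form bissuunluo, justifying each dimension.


underlying: bissu-in-lu-e
ASPECT=fe - signalled by the affix -in
POLE=ki - signalled by the affix -e
SUR=so - signalled by the affix -lu
check: bissuinlue -> bissuinlue -> bissuunluo -> bissuunluo
lemma: bissu; ASPECT=fe; POLE=ki; SUR=so


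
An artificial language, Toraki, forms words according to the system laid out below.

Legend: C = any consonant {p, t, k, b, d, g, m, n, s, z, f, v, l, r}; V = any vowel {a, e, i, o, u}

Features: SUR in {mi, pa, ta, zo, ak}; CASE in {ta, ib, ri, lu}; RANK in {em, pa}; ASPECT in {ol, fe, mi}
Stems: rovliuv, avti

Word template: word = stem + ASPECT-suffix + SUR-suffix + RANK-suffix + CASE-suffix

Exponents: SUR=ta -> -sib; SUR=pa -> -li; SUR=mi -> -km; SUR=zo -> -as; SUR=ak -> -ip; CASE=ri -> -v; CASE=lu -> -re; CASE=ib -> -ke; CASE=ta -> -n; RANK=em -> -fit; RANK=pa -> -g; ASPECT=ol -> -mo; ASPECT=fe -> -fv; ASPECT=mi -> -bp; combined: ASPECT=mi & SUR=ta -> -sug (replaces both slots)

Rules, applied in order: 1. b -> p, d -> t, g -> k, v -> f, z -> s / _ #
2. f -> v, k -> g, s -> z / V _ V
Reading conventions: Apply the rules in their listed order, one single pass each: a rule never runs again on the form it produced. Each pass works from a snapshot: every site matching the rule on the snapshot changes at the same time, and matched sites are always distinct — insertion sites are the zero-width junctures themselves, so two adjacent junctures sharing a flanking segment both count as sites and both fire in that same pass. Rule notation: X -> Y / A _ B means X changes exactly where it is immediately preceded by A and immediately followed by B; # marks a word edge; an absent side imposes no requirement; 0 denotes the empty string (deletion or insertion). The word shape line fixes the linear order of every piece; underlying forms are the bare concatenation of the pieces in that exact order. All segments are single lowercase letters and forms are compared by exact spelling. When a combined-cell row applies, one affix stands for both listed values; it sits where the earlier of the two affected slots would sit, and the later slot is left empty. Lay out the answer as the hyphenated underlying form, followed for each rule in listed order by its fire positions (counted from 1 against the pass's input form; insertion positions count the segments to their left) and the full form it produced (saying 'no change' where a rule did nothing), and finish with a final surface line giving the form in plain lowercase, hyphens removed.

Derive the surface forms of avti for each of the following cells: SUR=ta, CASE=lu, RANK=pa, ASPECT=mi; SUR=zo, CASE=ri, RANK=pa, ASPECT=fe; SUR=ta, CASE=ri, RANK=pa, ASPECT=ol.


cell SUR=ta, CASE=lu, RANK=pa, ASPECT=mi:
underlying: avti-sug-g-re
1. b -> p, d -> t, g -> k, v -> f, z -> s / _ #: no change
2. f -> v, k -> g, s -> z / V _ V: fires at position(s) 5: avtizuggre
surface: avtizuggre

cell SUR=zo, CASE=ri, RANK=pa, ASPECT=fe:
underlying: avti-fv-as-g-v
1. b -> p, d -> t, g -> k, v -> f, z -> s / _ #: fires at position(s) 10: avtifvasgf
2. f -> v, k -> g, s -> z / V _ V: no change
surface: avtifvasgf

cell SUR=ta, CASE=ri, RANK=pa, ASPECT=ol:
underlying: avti-mo-sib-g-v
1. b -> p, d -> t, g -> k, v -> f, z -> s / _ #: fires at position(s) 11: avtimosibgf
2. f -> v, k -> g, s -> z / V _ V: fires at position(s) 7: avtimozibgf
surface: avtimozibgf
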